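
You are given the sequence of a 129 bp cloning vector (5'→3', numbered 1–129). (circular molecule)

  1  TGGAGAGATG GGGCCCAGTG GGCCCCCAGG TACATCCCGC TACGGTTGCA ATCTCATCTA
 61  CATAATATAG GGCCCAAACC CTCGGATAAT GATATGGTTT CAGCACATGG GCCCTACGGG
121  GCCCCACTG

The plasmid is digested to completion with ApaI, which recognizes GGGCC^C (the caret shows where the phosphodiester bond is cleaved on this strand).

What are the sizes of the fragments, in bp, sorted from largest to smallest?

ApaI sites (GGGCCC) start at positions 11, 20, 70, 109, 119.
ApaI cuts after base 5 of each site (before the last base), so after positions 15, 24, 74, 113, 123.
Circular molecule, 5 cuts → 5 fragments:
  16–24 → 9 bp
  25–74 → 50 bp
  75–113 → 39 bp
  114–123 → 10 bp
  124–129 then 1–15 → 6 + 15 = 21 bp
Sorted largest to smallest: 50, 39, 21, 10, 9 bp.

50, 39, 21, 10, 9 bp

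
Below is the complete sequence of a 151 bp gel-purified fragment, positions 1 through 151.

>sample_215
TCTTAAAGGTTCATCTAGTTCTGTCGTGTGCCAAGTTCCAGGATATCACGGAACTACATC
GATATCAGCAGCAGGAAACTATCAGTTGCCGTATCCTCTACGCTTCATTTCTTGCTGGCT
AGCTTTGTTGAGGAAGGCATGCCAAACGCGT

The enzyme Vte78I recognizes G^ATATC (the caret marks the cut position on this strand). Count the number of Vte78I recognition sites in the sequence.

GATATC occurs starting at positions 42, 61.
Vte78I cuts at 2 sites.

2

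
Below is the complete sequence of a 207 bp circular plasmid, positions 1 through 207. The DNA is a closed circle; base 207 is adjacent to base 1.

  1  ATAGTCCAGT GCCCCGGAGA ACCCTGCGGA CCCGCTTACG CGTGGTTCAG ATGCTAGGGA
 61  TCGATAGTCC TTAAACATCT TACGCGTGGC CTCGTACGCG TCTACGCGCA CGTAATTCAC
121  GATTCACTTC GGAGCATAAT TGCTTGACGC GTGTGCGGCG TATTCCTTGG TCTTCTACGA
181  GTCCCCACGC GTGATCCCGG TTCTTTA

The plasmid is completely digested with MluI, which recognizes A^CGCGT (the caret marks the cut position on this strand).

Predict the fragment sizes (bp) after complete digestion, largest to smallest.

MluI sites (ACGCGT) start at positions 38, 82, 96, 147, 187.
MluI cuts after the first base of each site, so after positions 38, 82, 96, 147, 187.
Circular molecule, 5 cuts → 5 fragments:
  39–82 → 44 bp
  83–96 → 14 bp
  97–147 → 51 bp
  148–187 → 40 bp
  188–207 then 1–38 → 20 + 38 = 58 bp
Sorted largest to smallest: 58, 51, 44, 40, 14 bp.

58, 51, 44, 40, 14 bp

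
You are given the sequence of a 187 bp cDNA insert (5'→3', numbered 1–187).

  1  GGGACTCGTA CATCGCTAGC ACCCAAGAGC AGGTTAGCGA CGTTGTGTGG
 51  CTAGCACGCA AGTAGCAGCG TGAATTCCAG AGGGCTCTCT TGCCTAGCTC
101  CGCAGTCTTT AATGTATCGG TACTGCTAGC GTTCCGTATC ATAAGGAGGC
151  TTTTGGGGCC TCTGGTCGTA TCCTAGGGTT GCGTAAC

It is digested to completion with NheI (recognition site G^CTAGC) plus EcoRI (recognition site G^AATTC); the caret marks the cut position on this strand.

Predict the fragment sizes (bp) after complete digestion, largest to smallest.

62, 53, 35, 22, 15 bp

NheI sites (GCTAGC) start at positions 15, 50, 125.
NheI cuts after the first base of each site, so after positions 15, 50, 125.
The EcoRI site (GAATTC) starts at position 72.
EcoRI cuts after the first base of each site, so after position 72.
Combined cut positions: 15, 50, 72, 125.
Linear molecule, 4 cuts → 5 fragments:
  1–15 → 15 bp
  16–50 → 35 bp
  51–72 → 22 bp
  73–125 → 53 bp
  126–187 → 62 bp
Sorted largest to smallest: 62, 53, 35, 22, 15 bp.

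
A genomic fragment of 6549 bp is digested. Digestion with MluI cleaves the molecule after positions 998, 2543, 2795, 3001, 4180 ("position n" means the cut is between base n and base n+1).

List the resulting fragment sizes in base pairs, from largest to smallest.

Linear molecule, 5 cuts → 6 fragments:
  998 − 0 = 998 bp
  2543 − 998 = 1545 bp
  2795 − 2543 = 252 bp
  3001 − 2795 = 206 bp
  4180 − 3001 = 1179 bp
  6549 − 4180 = 2369 bp
Sorted largest to smallest: 2369, 1545, 1179, 998, 252, 206 bp.

2369, 1545, 1179, 998, 252, 206 bp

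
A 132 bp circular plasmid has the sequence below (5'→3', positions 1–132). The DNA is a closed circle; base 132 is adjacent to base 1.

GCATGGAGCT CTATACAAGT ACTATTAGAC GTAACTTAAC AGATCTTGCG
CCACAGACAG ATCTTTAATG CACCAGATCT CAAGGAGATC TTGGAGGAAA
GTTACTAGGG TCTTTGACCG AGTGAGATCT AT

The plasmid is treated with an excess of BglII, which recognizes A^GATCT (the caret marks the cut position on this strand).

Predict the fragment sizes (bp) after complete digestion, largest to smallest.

48, 39, 18, 16, 11 bp

BglII sites (AGATCT) start at positions 41, 59, 75, 86, 125.
BglII cuts after the first base of each site, so after positions 41, 59, 75, 86, 125.
Circular molecule, 5 cuts → 5 fragments:
  42–59 → 18 bp
  60–75 → 16 bp
  76–86 → 11 bp
  87–125 → 39 bp
  126–132 then 1–41 → 7 + 41 = 48 bp
Sorted largest to smallest: 48, 39, 18, 16, 11 bp.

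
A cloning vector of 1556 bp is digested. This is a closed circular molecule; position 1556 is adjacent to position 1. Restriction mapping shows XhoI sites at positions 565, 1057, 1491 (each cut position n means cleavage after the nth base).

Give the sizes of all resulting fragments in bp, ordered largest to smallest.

Circular molecule, 3 cuts → 3 fragments:
  1057 − 565 = 492 bp
  1491 − 1057 = 434 bp
  wrap: 1556 − 1491 + 565 = 630 bp
Sorted largest to smallest: 630, 492, 434 bp.

630, 492, 434 bp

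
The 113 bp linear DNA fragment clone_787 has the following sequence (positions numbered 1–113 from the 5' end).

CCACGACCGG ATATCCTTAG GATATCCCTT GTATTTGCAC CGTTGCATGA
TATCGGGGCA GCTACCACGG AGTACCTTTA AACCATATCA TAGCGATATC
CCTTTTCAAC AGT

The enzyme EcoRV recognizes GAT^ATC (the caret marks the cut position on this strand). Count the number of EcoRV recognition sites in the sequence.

4

GATATC occurs starting at positions 10, 21, 49, 95.
EcoRV cuts at 4 sites.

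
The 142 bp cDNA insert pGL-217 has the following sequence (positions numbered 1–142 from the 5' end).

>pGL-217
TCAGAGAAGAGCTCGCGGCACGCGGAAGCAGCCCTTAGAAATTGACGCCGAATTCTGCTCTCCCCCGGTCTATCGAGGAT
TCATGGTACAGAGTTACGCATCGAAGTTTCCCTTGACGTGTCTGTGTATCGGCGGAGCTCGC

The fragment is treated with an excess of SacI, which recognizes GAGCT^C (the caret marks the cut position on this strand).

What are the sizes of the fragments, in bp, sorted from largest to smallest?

SacI sites (GAGCTC) start at positions 9, 135.
SacI cuts after base 5 of each site (before the last base), so after positions 13, 139.
Linear molecule, 2 cuts → 3 fragments:
  1–13 → 13 bp
  14–139 → 126 bp
  140–142 → 3 bp
Sorted largest to smallest: 126, 13, 3 bp.

126, 13, 3 bp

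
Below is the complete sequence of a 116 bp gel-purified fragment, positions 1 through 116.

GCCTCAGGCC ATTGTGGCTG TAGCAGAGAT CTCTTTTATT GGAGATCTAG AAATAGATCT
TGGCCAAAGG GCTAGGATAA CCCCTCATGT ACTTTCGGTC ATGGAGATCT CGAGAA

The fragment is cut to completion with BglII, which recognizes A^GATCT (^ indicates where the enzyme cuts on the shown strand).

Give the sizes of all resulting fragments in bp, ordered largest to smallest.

BglII sites (AGATCT) start at positions 27, 43, 55, 105.
BglII cuts after the first base of each site, so after positions 27, 43, 55, 105.
Linear molecule, 4 cuts → 5 fragments:
  1–27 → 27 bp
  28–43 → 16 bp
  44–55 → 12 bp
  56–105 → 50 bp
  106–116 → 11 bp
Sorted largest to smallest: 50, 27, 16, 12, 11 bp.

50, 27, 16, 12, 11 bp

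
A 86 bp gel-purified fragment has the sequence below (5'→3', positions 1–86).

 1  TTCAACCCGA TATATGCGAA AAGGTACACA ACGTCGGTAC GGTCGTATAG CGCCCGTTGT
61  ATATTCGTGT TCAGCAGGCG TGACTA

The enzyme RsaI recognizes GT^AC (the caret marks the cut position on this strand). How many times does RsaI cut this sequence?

GTAC occurs starting at positions 24, 37.
RsaI cuts at 2 sites.

2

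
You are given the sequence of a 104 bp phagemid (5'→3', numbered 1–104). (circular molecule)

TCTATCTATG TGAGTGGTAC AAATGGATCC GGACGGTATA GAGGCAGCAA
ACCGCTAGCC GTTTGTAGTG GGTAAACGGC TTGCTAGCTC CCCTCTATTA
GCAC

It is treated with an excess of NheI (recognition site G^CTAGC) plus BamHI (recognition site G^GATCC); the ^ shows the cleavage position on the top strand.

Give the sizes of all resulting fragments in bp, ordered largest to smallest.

46, 29, 29 bp

NheI sites (GCTAGC) start at positions 54, 83.
NheI cuts after the first base of each site, so after positions 54, 83.
The BamHI site (GGATCC) starts at position 25.
BamHI cuts after the first base of each site, so after position 25.
Combined cut positions: 25, 54, 83.
Circular molecule, 3 cuts → 3 fragments:
  26–54 → 29 bp
  55–83 → 29 bp
  84–104 then 1–25 → 21 + 25 = 46 bp
Sorted largest to smallest: 46, 29, 29 bp.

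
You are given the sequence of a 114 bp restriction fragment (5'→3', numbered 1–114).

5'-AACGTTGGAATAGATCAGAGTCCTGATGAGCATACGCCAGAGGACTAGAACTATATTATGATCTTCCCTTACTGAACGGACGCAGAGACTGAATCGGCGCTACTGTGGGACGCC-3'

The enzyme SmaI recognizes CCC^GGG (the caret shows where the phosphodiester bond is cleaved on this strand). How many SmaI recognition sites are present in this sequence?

No occurrence of CCCGGG is present in the sequence.
SmaI does not cut: 0 sites.

0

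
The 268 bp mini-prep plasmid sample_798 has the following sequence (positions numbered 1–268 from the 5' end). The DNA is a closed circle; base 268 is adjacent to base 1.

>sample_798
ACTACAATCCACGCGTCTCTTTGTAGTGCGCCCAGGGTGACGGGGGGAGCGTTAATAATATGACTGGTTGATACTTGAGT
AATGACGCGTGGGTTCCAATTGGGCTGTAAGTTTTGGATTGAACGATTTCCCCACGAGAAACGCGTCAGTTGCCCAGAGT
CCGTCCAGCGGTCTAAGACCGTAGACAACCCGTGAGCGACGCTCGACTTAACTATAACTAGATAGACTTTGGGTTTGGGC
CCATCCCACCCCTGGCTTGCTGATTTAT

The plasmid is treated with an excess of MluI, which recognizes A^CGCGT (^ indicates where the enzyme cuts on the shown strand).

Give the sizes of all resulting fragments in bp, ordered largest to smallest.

138, 74, 56 bp

MluI sites (ACGCGT) start at positions 11, 85, 141.
MluI cuts after the first base of each site, so after positions 11, 85, 141.
Circular molecule, 3 cuts → 3 fragments:
  12–85 → 74 bp
  86–141 → 56 bp
  142–268 then 1–11 → 127 + 11 = 138 bp
Sorted largest to smallest: 138, 74, 56 bp.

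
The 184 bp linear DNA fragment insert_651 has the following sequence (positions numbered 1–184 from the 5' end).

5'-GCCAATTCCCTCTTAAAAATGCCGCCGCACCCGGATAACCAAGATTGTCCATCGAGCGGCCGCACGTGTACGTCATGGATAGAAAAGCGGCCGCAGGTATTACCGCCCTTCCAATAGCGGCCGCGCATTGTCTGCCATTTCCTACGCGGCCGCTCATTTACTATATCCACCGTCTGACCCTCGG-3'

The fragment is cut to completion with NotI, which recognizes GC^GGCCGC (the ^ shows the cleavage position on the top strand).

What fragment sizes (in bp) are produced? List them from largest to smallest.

57, 37, 31, 30, 29 bp

NotI sites (GCGGCCGC) start at positions 56, 87, 117, 146.
NotI cuts after base 2 of each site, so after positions 57, 88, 118, 147.
Linear molecule, 4 cuts → 5 fragments:
  1–57 → 57 bp
  58–88 → 31 bp
  89–118 → 30 bp
  119–147 → 29 bp
  148–184 → 37 bp
Sorted largest to smallest: 57, 37, 31, 30, 29 bp.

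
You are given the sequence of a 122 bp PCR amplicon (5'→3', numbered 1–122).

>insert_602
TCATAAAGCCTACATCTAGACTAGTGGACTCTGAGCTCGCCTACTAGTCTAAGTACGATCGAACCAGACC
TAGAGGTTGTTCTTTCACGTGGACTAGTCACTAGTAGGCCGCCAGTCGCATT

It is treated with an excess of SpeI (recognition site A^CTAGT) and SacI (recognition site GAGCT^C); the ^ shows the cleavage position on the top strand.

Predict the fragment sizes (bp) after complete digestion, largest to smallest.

50, 22, 20, 17, 7, 6 bp

SpeI sites (ACTAGT) start at positions 20, 43, 93, 100.
SpeI cuts after the first base of each site, so after positions 20, 43, 93, 100.
The SacI site (GAGCTC) starts at position 33.
SacI cuts after base 5 of each site (before the last base), so after position 37.
Combined cut positions: 20, 37, 43, 93, 100.
Linear molecule, 5 cuts → 6 fragments:
  1–20 → 20 bp
  21–37 → 17 bp
  38–43 → 6 bp
  44–93 → 50 bp
  94–100 → 7 bp
  101–122 → 22 bp
Sorted largest to smallest: 50, 22, 20, 17, 7, 6 bp.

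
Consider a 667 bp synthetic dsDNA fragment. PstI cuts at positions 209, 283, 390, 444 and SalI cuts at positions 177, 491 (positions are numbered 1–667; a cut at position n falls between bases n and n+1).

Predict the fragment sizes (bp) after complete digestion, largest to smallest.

Combined cut positions (sorted): 177, 209, 283, 390, 444, 491.
Linear molecule, 6 cuts → 7 fragments:
  177 − 0 = 177 bp
  209 − 177 = 32 bp
  283 − 209 = 74 bp
  390 − 283 = 107 bp
  444 − 390 = 54 bp
  491 − 444 = 47 bp
  667 − 491 = 176 bp
Sorted largest to smallest: 177, 176, 107, 74, 54, 47, 32 bp.

177, 176, 107, 74, 54, 47, 32 bp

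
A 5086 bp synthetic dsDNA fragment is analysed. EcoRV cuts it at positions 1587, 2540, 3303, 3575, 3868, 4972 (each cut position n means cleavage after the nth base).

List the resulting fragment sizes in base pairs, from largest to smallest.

Linear molecule, 6 cuts → 7 fragments:
  1587 − 0 = 1587 bp
  2540 − 1587 = 953 bp
  3303 − 2540 = 763 bp
  3575 − 3303 = 272 bp
  3868 − 3575 = 293 bp
  4972 − 3868 = 1104 bp
  5086 − 4972 = 114 bp
Sorted largest to smallest: 1587, 1104, 953, 763, 293, 272, 114 bp.

1587, 1104, 953, 763, 293, 272, 114 bp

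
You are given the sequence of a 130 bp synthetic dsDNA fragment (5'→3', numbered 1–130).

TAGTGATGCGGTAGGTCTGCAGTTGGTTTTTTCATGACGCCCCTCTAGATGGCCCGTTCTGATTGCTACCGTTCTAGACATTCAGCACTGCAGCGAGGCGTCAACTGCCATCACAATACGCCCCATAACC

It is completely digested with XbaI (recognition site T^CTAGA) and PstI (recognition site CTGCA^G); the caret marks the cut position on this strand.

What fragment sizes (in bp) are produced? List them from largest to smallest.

XbaI sites (TCTAGA) start at positions 44, 73.
XbaI cuts after the first base of each site, so after positions 44, 73.
PstI sites (CTGCAG) start at positions 17, 88.
PstI cuts after base 5 of each site (before the last base), so after positions 21, 92.
Combined cut positions: 21, 44, 73, 92.
Linear molecule, 4 cuts → 5 fragments:
  1–21 → 21 bp
  22–44 → 23 bp
  45–73 → 29 bp
  74–92 → 19 bp
  93–130 → 38 bp
Sorted largest to smallest: 38, 29, 23, 21, 19 bp.

38, 29, 23, 21, 19 bp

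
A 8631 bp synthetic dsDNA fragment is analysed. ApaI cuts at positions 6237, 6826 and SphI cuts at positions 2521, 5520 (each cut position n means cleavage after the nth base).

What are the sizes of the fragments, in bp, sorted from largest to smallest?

Combined cut positions (sorted): 2521, 5520, 6237, 6826.
Linear molecule, 4 cuts → 5 fragments:
  2521 − 0 = 2521 bp
  5520 − 2521 = 2999 bp
  6237 − 5520 = 717 bp
  6826 − 6237 = 589 bp
  8631 − 6826 = 1805 bp
Sorted largest to smallest: 2999, 2521, 1805, 717, 589 bp.

2999, 2521, 1805, 717, 589 bp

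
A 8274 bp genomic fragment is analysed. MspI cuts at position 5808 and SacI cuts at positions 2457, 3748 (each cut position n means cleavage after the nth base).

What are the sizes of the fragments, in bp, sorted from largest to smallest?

Combined cut positions (sorted): 2457, 3748, 5808.
Linear molecule, 3 cuts → 4 fragments:
  2457 − 0 = 2457 bp
  3748 − 2457 = 1291 bp
  5808 − 3748 = 2060 bp
  8274 − 5808 = 2466 bp
Sorted largest to smallest: 2466, 2457, 2060, 1291 bp.

2466, 2457, 2060, 1291 bp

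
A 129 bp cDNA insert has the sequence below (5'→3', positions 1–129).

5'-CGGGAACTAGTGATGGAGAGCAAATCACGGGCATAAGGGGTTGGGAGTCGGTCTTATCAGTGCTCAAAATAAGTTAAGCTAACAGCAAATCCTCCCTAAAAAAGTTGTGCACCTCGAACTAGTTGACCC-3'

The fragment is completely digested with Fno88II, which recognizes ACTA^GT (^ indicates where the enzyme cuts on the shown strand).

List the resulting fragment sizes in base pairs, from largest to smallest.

Fno88II sites (ACTAGT) start at positions 6, 118.
Fno88II cuts after base 4 of each site, so after positions 9, 121.
Linear molecule, 2 cuts → 3 fragments:
  1–9 → 9 bp
  10–121 → 112 bp
  122–129 → 8 bp
Sorted largest to smallest: 112, 9, 8 bp.

112, 9, 8 bp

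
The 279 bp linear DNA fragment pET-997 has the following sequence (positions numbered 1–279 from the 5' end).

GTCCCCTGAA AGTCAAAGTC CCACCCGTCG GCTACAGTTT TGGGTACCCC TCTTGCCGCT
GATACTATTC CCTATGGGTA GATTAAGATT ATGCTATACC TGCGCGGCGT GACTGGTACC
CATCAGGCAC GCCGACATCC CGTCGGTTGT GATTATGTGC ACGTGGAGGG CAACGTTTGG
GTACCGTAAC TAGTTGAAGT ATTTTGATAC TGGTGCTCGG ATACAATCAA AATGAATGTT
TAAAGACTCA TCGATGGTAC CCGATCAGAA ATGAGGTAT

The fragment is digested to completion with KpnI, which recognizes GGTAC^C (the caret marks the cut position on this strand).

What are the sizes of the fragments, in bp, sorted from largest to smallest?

KpnI sites (GGTACC) start at positions 43, 115, 180, 256.
KpnI cuts after base 5 of each site (before the last base), so after positions 47, 119, 184, 260.
Linear molecule, 4 cuts → 5 fragments:
  1–47 → 47 bp
  48–119 → 72 bp
  120–184 → 65 bp
  185–260 → 76 bp
  261–279 → 19 bp
Sorted largest to smallest: 76, 72, 65, 47, 19 bp.

76, 72, 65, 47, 19 bp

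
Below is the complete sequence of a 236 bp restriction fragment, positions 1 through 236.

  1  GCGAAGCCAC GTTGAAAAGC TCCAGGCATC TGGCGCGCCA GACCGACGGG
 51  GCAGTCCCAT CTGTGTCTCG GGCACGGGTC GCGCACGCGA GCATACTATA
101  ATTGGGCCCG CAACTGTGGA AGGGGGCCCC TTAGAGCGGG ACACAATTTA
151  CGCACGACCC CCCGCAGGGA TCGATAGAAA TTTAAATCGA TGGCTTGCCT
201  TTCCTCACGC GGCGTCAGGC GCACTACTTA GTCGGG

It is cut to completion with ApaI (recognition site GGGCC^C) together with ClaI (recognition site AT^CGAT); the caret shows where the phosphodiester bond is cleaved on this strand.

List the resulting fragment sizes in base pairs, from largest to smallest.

ApaI sites (GGGCCC) start at positions 104, 124.
ApaI cuts after base 5 of each site (before the last base), so after positions 108, 128.
ClaI sites (ATCGAT) start at positions 170, 186.
ClaI cuts after base 2 of each site, so after positions 171, 187.
Combined cut positions: 108, 128, 171, 187.
Linear molecule, 4 cuts → 5 fragments:
  1–108 → 108 bp
  109–128 → 20 bp
  129–171 → 43 bp
  172–187 → 16 bp
  188–236 → 49 bp
Sorted largest to smallest: 108, 49, 43, 20, 16 bp.

108, 49, 43, 20, 16 bp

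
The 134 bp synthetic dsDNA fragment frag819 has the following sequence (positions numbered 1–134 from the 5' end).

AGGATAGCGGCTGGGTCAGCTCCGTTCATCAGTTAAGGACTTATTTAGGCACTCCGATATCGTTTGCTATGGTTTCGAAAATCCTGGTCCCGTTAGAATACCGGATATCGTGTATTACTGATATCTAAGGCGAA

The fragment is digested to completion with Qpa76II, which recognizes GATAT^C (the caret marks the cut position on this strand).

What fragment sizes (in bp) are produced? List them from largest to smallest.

60, 48, 16, 10 bp

Qpa76II sites (GATATC) start at positions 56, 104, 120.
Qpa76II cuts after base 5 of each site (before the last base), so after positions 60, 108, 124.
Linear molecule, 3 cuts → 4 fragments:
  1–60 → 60 bp
  61–108 → 48 bp
  109–124 → 16 bp
  125–134 → 10 bp
Sorted largest to smallest: 60, 48, 16, 10 bp.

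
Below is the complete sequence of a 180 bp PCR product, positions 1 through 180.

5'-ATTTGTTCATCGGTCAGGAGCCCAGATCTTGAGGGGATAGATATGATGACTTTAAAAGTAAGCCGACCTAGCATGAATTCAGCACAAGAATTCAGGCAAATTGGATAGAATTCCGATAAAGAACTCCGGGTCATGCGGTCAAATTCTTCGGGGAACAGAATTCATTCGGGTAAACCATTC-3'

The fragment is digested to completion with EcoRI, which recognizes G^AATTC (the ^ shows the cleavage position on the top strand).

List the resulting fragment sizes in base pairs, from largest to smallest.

EcoRI sites (GAATTC) start at positions 75, 88, 108, 158.
EcoRI cuts after the first base of each site, so after positions 75, 88, 108, 158.
Linear molecule, 4 cuts → 5 fragments:
  1–75 → 75 bp
  76–88 → 13 bp
  89–108 → 20 bp
  109–158 → 50 bp
  159–180 → 22 bp
Sorted largest to smallest: 75, 50, 22, 20, 13 bp.

75, 50, 22, 20, 13 bp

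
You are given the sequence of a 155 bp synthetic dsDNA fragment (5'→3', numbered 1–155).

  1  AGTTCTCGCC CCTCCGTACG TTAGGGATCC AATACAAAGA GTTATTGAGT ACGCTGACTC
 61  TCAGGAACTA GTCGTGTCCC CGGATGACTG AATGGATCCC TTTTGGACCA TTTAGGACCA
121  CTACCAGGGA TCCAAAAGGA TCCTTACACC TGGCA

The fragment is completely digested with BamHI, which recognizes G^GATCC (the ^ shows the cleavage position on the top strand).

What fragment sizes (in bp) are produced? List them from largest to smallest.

BamHI sites (GGATCC) start at positions 25, 94, 128, 138.
BamHI cuts after the first base of each site, so after positions 25, 94, 128, 138.
Linear molecule, 4 cuts → 5 fragments:
  1–25 → 25 bp
  26–94 → 69 bp
  95–128 → 34 bp
  129–138 → 10 bp
  139–155 → 17 bp
Sorted largest to smallest: 69, 34, 25, 17, 10 bp.

69, 34, 25, 17, 10 bp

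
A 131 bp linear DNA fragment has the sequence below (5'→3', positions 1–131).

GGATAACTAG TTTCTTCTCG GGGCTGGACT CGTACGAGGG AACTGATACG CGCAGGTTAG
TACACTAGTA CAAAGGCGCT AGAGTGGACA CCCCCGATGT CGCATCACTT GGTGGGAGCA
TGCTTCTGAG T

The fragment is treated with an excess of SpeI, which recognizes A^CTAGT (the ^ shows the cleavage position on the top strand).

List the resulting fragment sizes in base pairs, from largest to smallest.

67, 58, 6 bp

SpeI sites (ACTAGT) start at positions 6, 64.
SpeI cuts after the first base of each site, so after positions 6, 64.
Linear molecule, 2 cuts → 3 fragments:
  1–6 → 6 bp
  7–64 → 58 bp
  65–131 → 67 bp
Sorted largest to smallest: 67, 58, 6 bp.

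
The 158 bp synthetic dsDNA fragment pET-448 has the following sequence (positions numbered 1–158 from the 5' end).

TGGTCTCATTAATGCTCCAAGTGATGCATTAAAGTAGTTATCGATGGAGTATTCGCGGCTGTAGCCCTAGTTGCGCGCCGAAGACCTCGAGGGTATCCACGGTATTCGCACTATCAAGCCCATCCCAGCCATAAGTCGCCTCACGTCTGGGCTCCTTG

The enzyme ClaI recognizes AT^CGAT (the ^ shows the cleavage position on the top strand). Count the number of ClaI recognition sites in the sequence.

1

ATCGAT occurs starting at position 40.
ClaI cuts at 1 site.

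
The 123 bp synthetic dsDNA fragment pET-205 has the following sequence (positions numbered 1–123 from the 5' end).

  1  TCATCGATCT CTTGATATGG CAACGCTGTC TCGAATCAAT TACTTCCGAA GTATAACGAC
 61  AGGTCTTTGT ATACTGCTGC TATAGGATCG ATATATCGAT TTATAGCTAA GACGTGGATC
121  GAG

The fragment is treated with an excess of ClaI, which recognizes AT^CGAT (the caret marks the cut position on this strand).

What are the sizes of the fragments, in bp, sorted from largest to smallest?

ClaI sites (ATCGAT) start at positions 3, 87, 95.
ClaI cuts after base 2 of each site, so after positions 4, 88, 96.
Linear molecule, 3 cuts → 4 fragments:
  1–4 → 4 bp
  5–88 → 84 bp
  89–96 → 8 bp
  97–123 → 27 bp
Sorted largest to smallest: 84, 27, 8, 4 bp.

84, 27, 8, 4 bp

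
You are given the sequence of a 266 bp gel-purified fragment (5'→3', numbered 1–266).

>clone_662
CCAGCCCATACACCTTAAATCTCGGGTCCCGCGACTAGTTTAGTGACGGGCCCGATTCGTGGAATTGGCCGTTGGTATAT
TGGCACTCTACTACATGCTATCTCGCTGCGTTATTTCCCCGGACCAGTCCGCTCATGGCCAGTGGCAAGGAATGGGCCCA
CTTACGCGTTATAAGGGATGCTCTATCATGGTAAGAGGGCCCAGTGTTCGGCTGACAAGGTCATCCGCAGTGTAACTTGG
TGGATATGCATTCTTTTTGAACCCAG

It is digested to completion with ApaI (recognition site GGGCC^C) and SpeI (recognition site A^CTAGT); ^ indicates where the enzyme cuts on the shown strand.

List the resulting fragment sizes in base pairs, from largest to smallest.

ApaI sites (GGGCCC) start at positions 48, 154, 197.
ApaI cuts after base 5 of each site (before the last base), so after positions 52, 158, 201.
The SpeI site (ACTAGT) starts at position 34.
SpeI cuts after the first base of each site, so after position 34.
Combined cut positions: 34, 52, 158, 201.
Linear molecule, 4 cuts → 5 fragments:
  1–34 → 34 bp
  35–52 → 18 bp
  53–158 → 106 bp
  159–201 → 43 bp
  202–266 → 65 bp
Sorted largest to smallest: 106, 65, 43, 34, 18 bp.

106, 65, 43, 34, 18 bp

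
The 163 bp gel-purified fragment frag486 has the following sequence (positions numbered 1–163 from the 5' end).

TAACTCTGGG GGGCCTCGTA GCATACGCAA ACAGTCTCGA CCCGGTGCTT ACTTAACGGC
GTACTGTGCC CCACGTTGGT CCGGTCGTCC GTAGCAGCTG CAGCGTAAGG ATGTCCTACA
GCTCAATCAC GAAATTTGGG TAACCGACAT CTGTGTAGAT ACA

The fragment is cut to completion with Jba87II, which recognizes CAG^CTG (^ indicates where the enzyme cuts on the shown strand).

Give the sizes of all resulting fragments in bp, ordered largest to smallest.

97, 66 bp

The Jba87II site (CAGCTG) starts at position 95.
Jba87II cuts after base 3 of each site, so after position 97.
Linear molecule, 1 cut → 2 fragments:
  1–97 → 97 bp
  98–163 → 66 bp
Sorted largest to smallest: 97, 66 bp.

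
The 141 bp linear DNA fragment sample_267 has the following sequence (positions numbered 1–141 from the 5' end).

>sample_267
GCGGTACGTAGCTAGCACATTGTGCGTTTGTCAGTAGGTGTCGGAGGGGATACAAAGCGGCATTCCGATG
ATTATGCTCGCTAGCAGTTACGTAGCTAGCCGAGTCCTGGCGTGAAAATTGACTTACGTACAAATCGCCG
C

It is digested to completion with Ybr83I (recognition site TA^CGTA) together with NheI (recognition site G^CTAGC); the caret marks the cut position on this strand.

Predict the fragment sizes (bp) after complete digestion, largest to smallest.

Ybr83I sites (TACGTA) start at positions 5, 89, 125.
Ybr83I cuts after base 2 of each site, so after positions 6, 90, 126.
NheI sites (GCTAGC) start at positions 11, 80, 95.
NheI cuts after the first base of each site, so after positions 11, 80, 95.
Combined cut positions: 6, 11, 80, 90, 95, 126.
Linear molecule, 6 cuts → 7 fragments:
  1–6 → 6 bp
  7–11 → 5 bp
  12–80 → 69 bp
  81–90 → 10 bp
  91–95 → 5 bp
  96–126 → 31 bp
  127–141 → 15 bp
Sorted largest to smallest: 69, 31, 15, 10, 6, 5, 5 bp.

69, 31, 15, 10, 6, 5, 5 bp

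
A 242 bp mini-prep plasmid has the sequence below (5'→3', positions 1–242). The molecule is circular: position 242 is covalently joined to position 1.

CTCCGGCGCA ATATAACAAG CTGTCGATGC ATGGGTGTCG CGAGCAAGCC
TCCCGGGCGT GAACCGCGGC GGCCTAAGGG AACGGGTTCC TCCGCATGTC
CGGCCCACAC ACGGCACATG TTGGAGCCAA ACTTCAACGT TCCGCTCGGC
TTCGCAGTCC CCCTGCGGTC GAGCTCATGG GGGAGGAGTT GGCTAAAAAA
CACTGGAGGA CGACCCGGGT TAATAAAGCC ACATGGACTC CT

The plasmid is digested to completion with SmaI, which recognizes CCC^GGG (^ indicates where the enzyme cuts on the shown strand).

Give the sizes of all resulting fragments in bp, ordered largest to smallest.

162, 80 bp

SmaI sites (CCCGGG) start at positions 52, 214.
SmaI cuts after base 3 of each site, so after positions 54, 216.
Circular molecule, 2 cuts → 2 fragments:
  55–216 → 162 bp
  217–242 then 1–54 → 26 + 54 = 80 bp
Sorted largest to smallest: 162, 80 bp.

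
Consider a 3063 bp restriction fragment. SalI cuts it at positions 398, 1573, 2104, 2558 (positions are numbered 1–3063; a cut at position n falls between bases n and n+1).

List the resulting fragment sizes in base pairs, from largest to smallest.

1175, 531, 505, 454, 398 bp

Linear molecule, 4 cuts → 5 fragments:
  398 − 0 = 398 bp
  1573 − 398 = 1175 bp
  2104 − 1573 = 531 bp
  2558 − 2104 = 454 bp
  3063 − 2558 = 505 bp
Sorted largest to smallest: 1175, 531, 505, 454, 398 bp.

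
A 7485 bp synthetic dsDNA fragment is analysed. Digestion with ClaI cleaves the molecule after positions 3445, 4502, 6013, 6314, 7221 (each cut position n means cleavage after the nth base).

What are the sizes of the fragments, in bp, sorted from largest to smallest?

3445, 1511, 1057, 907, 301, 264 bp

Linear molecule, 5 cuts → 6 fragments:
  3445 − 0 = 3445 bp
  4502 − 3445 = 1057 bp
  6013 − 4502 = 1511 bp
  6314 − 6013 = 301 bp
  7221 − 6314 = 907 bp
  7485 − 7221 = 264 bp
Sorted largest to smallest: 3445, 1511, 1057, 907, 301, 264 bp.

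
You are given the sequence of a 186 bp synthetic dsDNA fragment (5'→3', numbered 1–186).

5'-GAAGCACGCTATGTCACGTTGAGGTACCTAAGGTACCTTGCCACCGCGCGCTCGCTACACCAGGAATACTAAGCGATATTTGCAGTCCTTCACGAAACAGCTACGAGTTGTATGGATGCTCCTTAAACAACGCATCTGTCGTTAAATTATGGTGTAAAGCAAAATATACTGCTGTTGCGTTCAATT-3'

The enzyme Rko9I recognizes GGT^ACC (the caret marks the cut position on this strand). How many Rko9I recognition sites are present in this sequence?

2

GGTACC occurs starting at positions 23, 32.
Rko9I cuts at 2 sites.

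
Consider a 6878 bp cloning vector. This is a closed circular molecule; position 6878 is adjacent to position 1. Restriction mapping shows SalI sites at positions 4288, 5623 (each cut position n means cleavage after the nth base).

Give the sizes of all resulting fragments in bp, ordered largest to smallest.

Circular molecule, 2 cuts → 2 fragments:
  5623 − 4288 = 1335 bp
  wrap: 6878 − 5623 + 4288 = 5543 bp
Sorted largest to smallest: 5543, 1335 bp.

5543, 1335 bp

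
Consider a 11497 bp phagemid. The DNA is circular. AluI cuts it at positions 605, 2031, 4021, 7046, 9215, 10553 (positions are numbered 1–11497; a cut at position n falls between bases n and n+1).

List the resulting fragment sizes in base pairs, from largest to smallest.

3025, 2169, 1990, 1549, 1426, 1338 bp

Circular molecule, 6 cuts → 6 fragments:
  2031 − 605 = 1426 bp
  4021 − 2031 = 1990 bp
  7046 − 4021 = 3025 bp
  9215 − 7046 = 2169 bp
  10553 − 9215 = 1338 bp
  wrap: 11497 − 10553 + 605 = 1549 bp
Sorted largest to smallest: 3025, 2169, 1990, 1549, 1426, 1338 bp.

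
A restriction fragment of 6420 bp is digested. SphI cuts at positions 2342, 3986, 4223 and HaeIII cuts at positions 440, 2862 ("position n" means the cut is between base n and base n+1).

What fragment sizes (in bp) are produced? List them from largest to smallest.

Combined cut positions (sorted): 440, 2342, 2862, 3986, 4223.
Linear molecule, 5 cuts → 6 fragments:
  440 − 0 = 440 bp
  2342 − 440 = 1902 bp
  2862 − 2342 = 520 bp
  3986 − 2862 = 1124 bp
  4223 − 3986 = 237 bp
  6420 − 4223 = 2197 bp
Sorted largest to smallest: 2197, 1902, 1124, 520, 440, 237 bp.

2197, 1902, 1124, 520, 440, 237 bp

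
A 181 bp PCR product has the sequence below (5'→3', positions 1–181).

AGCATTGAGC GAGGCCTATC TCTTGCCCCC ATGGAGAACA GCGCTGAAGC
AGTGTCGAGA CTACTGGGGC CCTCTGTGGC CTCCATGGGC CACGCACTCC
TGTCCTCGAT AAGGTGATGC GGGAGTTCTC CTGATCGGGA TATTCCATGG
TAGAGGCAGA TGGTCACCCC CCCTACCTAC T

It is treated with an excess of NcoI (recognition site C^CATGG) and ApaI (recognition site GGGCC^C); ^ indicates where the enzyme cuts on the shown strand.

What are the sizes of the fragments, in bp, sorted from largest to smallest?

NcoI sites (CCATGG) start at positions 29, 83, 145.
NcoI cuts after the first base of each site, so after positions 29, 83, 145.
The ApaI site (GGGCCC) starts at position 67.
ApaI cuts after base 5 of each site (before the last base), so after position 71.
Combined cut positions: 29, 71, 83, 145.
Linear molecule, 4 cuts → 5 fragments:
  1–29 → 29 bp
  30–71 → 42 bp
  72–83 → 12 bp
  84–145 → 62 bp
  146–181 → 36 bp
Sorted largest to smallest: 62, 42, 36, 29, 12 bp.

62, 42, 36, 29, 12 bp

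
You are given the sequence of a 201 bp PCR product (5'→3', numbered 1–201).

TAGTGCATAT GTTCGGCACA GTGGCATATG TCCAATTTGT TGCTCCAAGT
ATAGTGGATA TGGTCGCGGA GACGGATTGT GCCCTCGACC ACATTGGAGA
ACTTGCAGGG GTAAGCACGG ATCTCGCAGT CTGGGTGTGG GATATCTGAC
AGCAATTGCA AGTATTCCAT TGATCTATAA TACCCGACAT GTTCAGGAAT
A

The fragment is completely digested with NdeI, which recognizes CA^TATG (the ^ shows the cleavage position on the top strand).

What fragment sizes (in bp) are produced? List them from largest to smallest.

175, 19, 7 bp

NdeI sites (CATATG) start at positions 6, 25.
NdeI cuts after base 2 of each site, so after positions 7, 26.
Linear molecule, 2 cuts → 3 fragments:
  1–7 → 7 bp
  8–26 → 19 bp
  27–201 → 175 bp
Sorted largest to smallest: 175, 19, 7 bp.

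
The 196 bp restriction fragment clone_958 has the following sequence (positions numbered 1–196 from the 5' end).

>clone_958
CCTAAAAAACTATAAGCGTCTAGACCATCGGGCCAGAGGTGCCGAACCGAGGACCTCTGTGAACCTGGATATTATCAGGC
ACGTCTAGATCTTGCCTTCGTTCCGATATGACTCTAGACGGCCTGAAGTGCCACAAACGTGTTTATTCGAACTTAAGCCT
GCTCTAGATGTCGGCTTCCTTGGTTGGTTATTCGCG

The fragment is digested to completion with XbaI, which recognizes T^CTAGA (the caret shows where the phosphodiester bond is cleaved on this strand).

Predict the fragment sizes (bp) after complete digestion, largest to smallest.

XbaI sites (TCTAGA) start at positions 19, 84, 113, 163.
XbaI cuts after the first base of each site, so after positions 19, 84, 113, 163.
Linear molecule, 4 cuts → 5 fragments:
  1–19 → 19 bp
  20–84 → 65 bp
  85–113 → 29 bp
  114–163 → 50 bp
  164–196 → 33 bp
Sorted largest to smallest: 65, 50, 33, 29, 19 bp.

65, 50, 33, 29, 19 bp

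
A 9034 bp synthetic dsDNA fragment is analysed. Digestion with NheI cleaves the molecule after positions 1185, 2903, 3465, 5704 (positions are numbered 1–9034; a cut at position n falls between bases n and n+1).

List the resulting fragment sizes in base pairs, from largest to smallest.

3330, 2239, 1718, 1185, 562 bp

Linear molecule, 4 cuts → 5 fragments:
  1185 − 0 = 1185 bp
  2903 − 1185 = 1718 bp
  3465 − 2903 = 562 bp
  5704 − 3465 = 2239 bp
  9034 − 5704 = 3330 bp
Sorted largest to smallest: 3330, 2239, 1718, 1185, 562 bp.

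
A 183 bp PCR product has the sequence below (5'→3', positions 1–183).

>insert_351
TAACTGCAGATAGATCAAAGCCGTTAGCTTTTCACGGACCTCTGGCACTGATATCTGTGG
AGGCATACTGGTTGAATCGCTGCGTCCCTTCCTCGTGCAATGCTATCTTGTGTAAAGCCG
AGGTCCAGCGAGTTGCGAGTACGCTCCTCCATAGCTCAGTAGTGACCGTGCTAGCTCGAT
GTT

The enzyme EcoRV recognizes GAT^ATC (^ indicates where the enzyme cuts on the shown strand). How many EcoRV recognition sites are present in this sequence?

GATATC occurs starting at position 50.
EcoRV cuts at 1 site.

1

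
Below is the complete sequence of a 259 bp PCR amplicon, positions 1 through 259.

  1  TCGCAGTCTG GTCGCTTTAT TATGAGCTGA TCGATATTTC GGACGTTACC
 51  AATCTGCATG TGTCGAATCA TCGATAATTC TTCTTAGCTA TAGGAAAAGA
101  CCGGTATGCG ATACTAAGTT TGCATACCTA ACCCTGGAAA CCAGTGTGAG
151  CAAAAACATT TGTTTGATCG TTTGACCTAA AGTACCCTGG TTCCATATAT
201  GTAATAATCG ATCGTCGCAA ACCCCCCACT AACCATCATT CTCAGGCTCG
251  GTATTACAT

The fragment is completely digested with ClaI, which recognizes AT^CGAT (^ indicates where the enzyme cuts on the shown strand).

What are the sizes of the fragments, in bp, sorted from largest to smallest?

ClaI sites (ATCGAT) start at positions 30, 70, 207.
ClaI cuts after base 2 of each site, so after positions 31, 71, 208.
Linear molecule, 3 cuts → 4 fragments:
  1–31 → 31 bp
  32–71 → 40 bp
  72–208 → 137 bp
  209–259 → 51 bp
Sorted largest to smallest: 137, 51, 40, 31 bp.

137, 51, 40, 31 bp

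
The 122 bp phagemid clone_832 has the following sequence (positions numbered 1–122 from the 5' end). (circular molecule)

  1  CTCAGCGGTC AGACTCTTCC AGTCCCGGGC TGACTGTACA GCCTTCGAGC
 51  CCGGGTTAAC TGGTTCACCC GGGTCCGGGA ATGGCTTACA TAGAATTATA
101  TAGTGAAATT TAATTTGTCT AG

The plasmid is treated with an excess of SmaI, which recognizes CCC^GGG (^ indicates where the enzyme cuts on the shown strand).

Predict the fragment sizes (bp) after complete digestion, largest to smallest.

78, 26, 18 bp

SmaI sites (CCCGGG) start at positions 24, 50, 68.
SmaI cuts after base 3 of each site, so after positions 26, 52, 70.
Circular molecule, 3 cuts → 3 fragments:
  27–52 → 26 bp
  53–70 → 18 bp
  71–122 then 1–26 → 52 + 26 = 78 bp
Sorted largest to smallest: 78, 26, 18 bp.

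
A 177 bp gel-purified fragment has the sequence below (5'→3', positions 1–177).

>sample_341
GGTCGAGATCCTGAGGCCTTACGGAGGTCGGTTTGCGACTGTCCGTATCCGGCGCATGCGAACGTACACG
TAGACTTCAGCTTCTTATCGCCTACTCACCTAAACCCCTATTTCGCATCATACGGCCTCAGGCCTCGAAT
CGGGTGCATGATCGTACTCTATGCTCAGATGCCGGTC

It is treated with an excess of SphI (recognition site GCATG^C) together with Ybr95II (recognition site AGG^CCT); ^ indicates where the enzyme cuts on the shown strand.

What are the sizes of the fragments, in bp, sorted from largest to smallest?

74, 45, 42, 16 bp

The SphI site (GCATGC) starts at position 54.
SphI cuts after base 5 of each site (before the last base), so after position 58.
Ybr95II sites (AGGCCT) start at positions 14, 130.
Ybr95II cuts after base 3 of each site, so after positions 16, 132.
Combined cut positions: 16, 58, 132.
Linear molecule, 3 cuts → 4 fragments:
  1–16 → 16 bp
  17–58 → 42 bp
  59–132 → 74 bp
  133–177 → 45 bp
Sorted largest to smallest: 74, 45, 42, 16 bp.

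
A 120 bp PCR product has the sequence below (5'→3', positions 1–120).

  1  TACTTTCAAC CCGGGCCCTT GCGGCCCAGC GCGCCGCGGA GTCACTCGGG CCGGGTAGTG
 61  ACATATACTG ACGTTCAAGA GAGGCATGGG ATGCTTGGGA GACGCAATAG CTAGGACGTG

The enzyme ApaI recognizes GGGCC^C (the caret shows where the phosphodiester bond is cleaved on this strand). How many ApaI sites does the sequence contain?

GGGCCC occurs starting at position 13.
ApaI cuts at 1 site.

1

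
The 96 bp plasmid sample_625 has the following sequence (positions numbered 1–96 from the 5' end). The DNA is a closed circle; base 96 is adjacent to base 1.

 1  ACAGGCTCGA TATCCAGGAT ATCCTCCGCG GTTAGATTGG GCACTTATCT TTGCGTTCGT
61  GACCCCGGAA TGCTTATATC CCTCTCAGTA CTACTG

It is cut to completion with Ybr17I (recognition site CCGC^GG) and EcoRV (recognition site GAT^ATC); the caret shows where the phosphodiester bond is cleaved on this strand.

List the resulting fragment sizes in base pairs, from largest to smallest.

The Ybr17I site (CCGCGG) starts at position 26.
Ybr17I cuts after base 4 of each site, so after position 29.
EcoRV sites (GATATC) start at positions 9, 18.
EcoRV cuts after base 3 of each site, so after positions 11, 20.
Combined cut positions: 11, 20, 29.
Circular molecule, 3 cuts → 3 fragments:
  12–20 → 9 bp
  21–29 → 9 bp
  30–96 then 1–11 → 67 + 11 = 78 bp
Sorted largest to smallest: 78, 9, 9 bp.

78, 9, 9 bp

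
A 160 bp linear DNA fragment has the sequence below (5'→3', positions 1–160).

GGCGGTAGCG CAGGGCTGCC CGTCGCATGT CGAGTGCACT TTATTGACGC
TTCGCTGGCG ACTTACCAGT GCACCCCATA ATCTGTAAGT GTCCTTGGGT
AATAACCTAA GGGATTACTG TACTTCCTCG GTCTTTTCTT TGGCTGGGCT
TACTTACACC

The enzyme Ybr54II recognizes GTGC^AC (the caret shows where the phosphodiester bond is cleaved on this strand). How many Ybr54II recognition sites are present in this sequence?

2

GTGCAC occurs starting at positions 34, 69.
Ybr54II cuts at 2 sites.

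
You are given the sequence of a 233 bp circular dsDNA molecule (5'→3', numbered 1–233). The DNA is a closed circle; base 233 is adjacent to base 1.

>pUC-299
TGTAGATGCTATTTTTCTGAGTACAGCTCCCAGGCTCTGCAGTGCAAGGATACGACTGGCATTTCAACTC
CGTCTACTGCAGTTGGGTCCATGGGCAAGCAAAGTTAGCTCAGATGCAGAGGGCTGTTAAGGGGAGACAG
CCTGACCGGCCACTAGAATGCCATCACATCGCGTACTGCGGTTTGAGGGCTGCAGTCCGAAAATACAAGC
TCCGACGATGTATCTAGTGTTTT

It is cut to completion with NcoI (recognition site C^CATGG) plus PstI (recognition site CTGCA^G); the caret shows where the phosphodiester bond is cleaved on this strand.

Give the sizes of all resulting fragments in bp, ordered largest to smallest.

The NcoI site (CCATGG) starts at position 89.
NcoI cuts after the first base of each site, so after position 89.
PstI sites (CTGCAG) start at positions 37, 77, 190.
PstI cuts after base 5 of each site (before the last base), so after positions 41, 81, 194.
Combined cut positions: 41, 81, 89, 194.
Circular molecule, 4 cuts → 4 fragments:
  42–81 → 40 bp
  82–89 → 8 bp
  90–194 → 105 bp
  195–233 then 1–41 → 39 + 41 = 80 bp
Sorted largest to smallest: 105, 80, 40, 8 bp.

105, 80, 40, 8 bp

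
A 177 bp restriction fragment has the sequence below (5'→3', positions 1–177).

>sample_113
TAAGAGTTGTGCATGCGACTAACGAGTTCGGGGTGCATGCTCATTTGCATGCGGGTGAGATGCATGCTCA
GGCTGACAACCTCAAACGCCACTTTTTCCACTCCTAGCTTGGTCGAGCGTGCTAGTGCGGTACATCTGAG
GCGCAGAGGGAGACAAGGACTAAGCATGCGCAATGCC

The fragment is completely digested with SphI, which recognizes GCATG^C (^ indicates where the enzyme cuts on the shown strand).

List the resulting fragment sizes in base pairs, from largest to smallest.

SphI sites (GCATGC) start at positions 11, 35, 47, 62, 164.
SphI cuts after base 5 of each site (before the last base), so after positions 15, 39, 51, 66, 168.
Linear molecule, 5 cuts → 6 fragments:
  1–15 → 15 bp
  16–39 → 24 bp
  40–51 → 12 bp
  52–66 → 15 bp
  67–168 → 102 bp
  169–177 → 9 bp
Sorted largest to smallest: 102, 24, 15, 15, 12, 9 bp.

102, 24, 15, 15, 12, 9 bp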